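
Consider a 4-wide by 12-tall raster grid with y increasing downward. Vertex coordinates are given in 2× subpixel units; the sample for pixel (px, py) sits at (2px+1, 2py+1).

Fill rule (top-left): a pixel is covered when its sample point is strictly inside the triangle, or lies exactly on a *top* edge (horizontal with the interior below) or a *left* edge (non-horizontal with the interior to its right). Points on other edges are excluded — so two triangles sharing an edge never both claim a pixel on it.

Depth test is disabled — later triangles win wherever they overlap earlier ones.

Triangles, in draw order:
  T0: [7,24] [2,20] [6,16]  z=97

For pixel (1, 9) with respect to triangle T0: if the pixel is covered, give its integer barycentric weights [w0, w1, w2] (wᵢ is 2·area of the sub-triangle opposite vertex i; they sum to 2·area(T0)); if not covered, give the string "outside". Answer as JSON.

T0:
  2·area = 36
  edge (7, 24)→(2, 20): d=(-5,-4) top-left  bias=+0
  edge (2, 20)→(6, 16): d=(4,-4) top-left  bias=+0
  edge (6, 16)→(7, 24): d=(1,8) right/bottom  bias=-1
    (3,7)@(7, 15): e=[45,0,-9] → .  [on edge]
    (2,8)@(5, 17): e=[27,0,9] → X  [on edge]
    (3,8)@(7, 17): e=[35,8,-7] → .
    (1,9)@(3, 19): e=[9,0,27] → X  [on edge]
    (3,9)@(7, 19): e=[25,16,-5] → .
    (0,10)@(1, 21): e=[-9,0,45] → .  [on edge]
    (1,10)@(3, 21): e=[-1,8,29] → .
    (2,10)@(5, 21): e=[7,16,13] → X
    (3,10)@(7, 21): e=[15,24,-3] → .
    (2,11)@(5, 23): e=[-3,24,15] → .
  covered (4 px):
    . . . .
    . . . .
    . . . .
    . . . .
    . . . .
    . . . .
    . . . .
    . . . .
    . . X .
    . X X .
    . . X .
    . . . .

Result: [0,27,9]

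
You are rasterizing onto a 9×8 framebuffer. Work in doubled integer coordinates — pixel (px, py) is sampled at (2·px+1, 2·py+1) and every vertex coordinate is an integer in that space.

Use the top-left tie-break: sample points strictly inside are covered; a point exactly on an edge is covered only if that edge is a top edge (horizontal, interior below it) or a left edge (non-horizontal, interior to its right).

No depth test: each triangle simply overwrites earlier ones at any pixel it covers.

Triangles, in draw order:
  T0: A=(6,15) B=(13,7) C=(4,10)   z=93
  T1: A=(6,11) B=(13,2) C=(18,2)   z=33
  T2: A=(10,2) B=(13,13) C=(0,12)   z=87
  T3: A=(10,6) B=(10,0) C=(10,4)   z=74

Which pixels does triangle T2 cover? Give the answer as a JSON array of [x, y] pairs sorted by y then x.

T0:
  2·area = 51  (B↔C swapped to make it positive)
  edge (6, 15)→(4, 10): d=(-2,-5) top-left  bias=+0
  edge (4, 10)→(13, 7): d=(9,-3) top-left  bias=+0
  edge (13, 7)→(6, 15): d=(-7,8) right/bottom  bias=-1
    (6,3)@(13, 7): e=[51,0,0] → .  [on edge]
    (3,4)@(7, 9): e=[17,0,34] → X  [on edge]
    (4,4)@(9, 9): e=[27,6,18] → X
    (5,4)@(11, 9): e=[37,12,2] → X
    (6,4)@(13, 9): e=[47,18,-14] → .
    (0,5)@(1, 11): e=[-17,0,68] → .  [on edge]
    (2,5)@(5, 11): e=[3,12,36] → X
    (5,5)@(11, 11): e=[33,30,-12] → .
    (2,6)@(5, 13): e=[-1,30,22] → .
    (3,6)@(7, 13): e=[9,36,6] → X
    (4,6)@(9, 13): e=[19,42,-10] → .
    (3,7)@(7, 15): e=[5,54,-8] → .
  covered (7 px):
    . . . . . . . . .
    . . . . . . . . .
    . . . . . . . . .
    . . . . . . . . .
    . . . X X X . . .
    . . X X X . . . .
    . . . X . . . . .
    . . . . . . . . .
T1:
  2·area = 45
  edge (6, 11)→(13, 2): d=(7,-9) top-left  bias=+0
  edge (13, 2)→(18, 2): d=(5,0) top-left  bias=+0
  edge (18, 2)→(6, 11): d=(-12,9) right/bottom  bias=-1
    (6,1)@(13, 3): e=[7,5,33] → X
    (7,1)@(15, 3): e=[25,5,15] → X
    (8,1)@(17, 3): e=[43,5,-3] → .
    (5,2)@(11, 5): e=[3,15,27] → X
    (7,2)@(15, 5): e=[39,15,-9] → .
    (5,3)@(11, 7): e=[17,25,3] → X
    (6,3)@(13, 7): e=[35,25,-15] → .
    (5,4)@(11, 9): e=[31,35,-21] → .
  covered (5 px):
    . . . . . . . . .
    . . . . . . X X .
    . . . . . X X . .
    . . . . . X . . .
    . . . . . . . . .
    . . . . . . . . .
    . . . . . . . . .
    . . . . . . . . .
T2:
  2·area = 140
  edge (10, 2)→(13, 13): d=(3,11) right/bottom  bias=-1
  edge (13, 13)→(0, 12): d=(-13,-1) top-left  bias=+0
  edge (0, 12)→(10, 2): d=(10,-10) top-left  bias=+0
    (5,0)@(11, 1): e=[-14,154,0] → .  [on edge]
    (4,1)@(9, 3): e=[14,126,0] → X  [on edge]
    (5,1)@(11, 3): e=[-8,128,20] → .
    (3,2)@(7, 5): e=[42,98,0] → X  [on edge]
    (5,2)@(11, 5): e=[-2,102,40] → .
    (2,3)@(5, 7): e=[70,70,0] → X  [on edge]
    (5,3)@(11, 7): e=[4,76,60] → X
    (6,3)@(13, 7): e=[-18,78,80] → .
    (1,4)@(3, 9): e=[98,42,0] → X  [on edge]
    (6,4)@(13, 9): e=[-12,52,100] → .
    (0,5)@(1, 11): e=[126,14,0] → X  [on edge]
    (6,5)@(13, 11): e=[-6,26,120] → .
    (6,6)@(13, 13): e=[0,0,140] → .  [on edge]
  covered (18 px):
    . . . . . . . . .
    . . . . X . . . .
    . . . X X . . . .
    . . X X X X . . .
    . X X X X X . . .
    X X X X X X . . .
    . . . . . . . . .
    . . . . . . . . .
T3:
  degenerate (2·area = 0) — covers nothing

Final: [[4,1],[3,2],[4,2],[2,3],[3,3],[4,3],[5,3],[1,4],[2,4],[3,4],[4,4],[5,4],[0,5],[1,5],[2,5],[3,5],[4,5],[5,5]]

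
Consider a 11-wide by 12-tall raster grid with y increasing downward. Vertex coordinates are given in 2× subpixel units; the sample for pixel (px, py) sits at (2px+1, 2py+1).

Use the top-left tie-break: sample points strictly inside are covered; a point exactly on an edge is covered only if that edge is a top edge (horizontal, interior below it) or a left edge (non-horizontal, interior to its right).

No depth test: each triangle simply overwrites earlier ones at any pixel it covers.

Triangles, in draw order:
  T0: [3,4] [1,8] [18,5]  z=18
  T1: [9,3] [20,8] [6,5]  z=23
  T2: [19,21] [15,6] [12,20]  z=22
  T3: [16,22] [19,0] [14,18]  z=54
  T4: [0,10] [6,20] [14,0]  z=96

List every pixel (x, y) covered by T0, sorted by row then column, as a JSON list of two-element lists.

T0:
  2·area = 62  (B↔C swapped to make it positive)
  edge (3, 4)→(18, 5): d=(15,1) right/bottom  bias=-1
  edge (18, 5)→(1, 8): d=(-17,3) right/bottom  bias=-1
  edge (1, 8)→(3, 4): d=(2,-4) top-left  bias=+0
    (1,2)@(3, 5): e=[15,45,2] → █
    (2,2)@(5, 5): e=[13,39,10] → █
    (3,2)@(7, 5): e=[11,33,18] → █
    (4,2)@(9, 5): e=[9,27,26] → █
    (5,2)@(11, 5): e=[7,21,34] → █
    (6,2)@(13, 5): e=[5,15,42] → █
    (7,2)@(15, 5): e=[3,9,50] → █
    (8,2)@(17, 5): e=[1,3,58] → █
    (9,2)@(19, 5): e=[-1,-3,66] → ·
    (1,3)@(3, 7): e=[45,11,6] → █
    (3,3)@(7, 7): e=[41,-1,22] → ·
    (4,3)@(9, 7): e=[39,-7,30] → ·
  covered (10 px):
    · · · · · · · · · · ·
    · · · · · · · · · · ·
    · █ █ █ █ █ █ █ █ · ·
    · █ █ · · · · · · · ·
    · · · · · · · · · · ·
    · · · · · · · · · · ·
    · · · · · · · · · · ·
    · · · · · · · · · · ·
    · · · · · · · · · · ·
    · · · · · · · · · · ·
    · · · · · · · · · · ·
    · · · · · · · · · · ·
T1:
  2·area = 37
  edge (9, 3)→(20, 8): d=(11,5) right/bottom  bias=-1
  edge (20, 8)→(6, 5): d=(-14,-3) top-left  bias=+0
  edge (6, 5)→(9, 3): d=(3,-2) top-left  bias=+0
    (4,1)@(9, 3): e=[0,37,0] → ·  [on edge]
    (3,2)@(7, 5): e=[32,3,2] → █
    (4,2)@(9, 5): e=[22,9,6] → █
    (5,2)@(11, 5): e=[12,15,10] → █
    (6,2)@(13, 5): e=[2,21,14] → █
    (7,2)@(15, 5): e=[-8,27,18] → ·
    (1,3)@(3, 7): e=[74,-37,0] → ·  [on edge]
    (3,3)@(7, 7): e=[54,-25,8] → ·
    (4,3)@(9, 7): e=[44,-19,12] → ·
    (5,3)@(11, 7): e=[34,-13,16] → ·
    (6,3)@(13, 7): e=[24,-7,20] → ·
    (8,3)@(17, 7): e=[4,5,28] → █
  covered (5 px):
    · · · · · · · · · · ·
    · · · · · · · · · · ·
    · · · █ █ █ █ · · · ·
    · · · · · · · · █ · ·
    · · · · · · · · · · ·
    · · · · · · · · · · ·
    · · · · · · · · · · ·
    · · · · · · · · · · ·
    · · · · · · · · · · ·
    · · · · · · · · · · ·
    · · · · · · · · · · ·
    · · · · · · · · · · ·
T2:
  2·area = 101  (B↔C swapped to make it positive)
  edge (19, 21)→(12, 20): d=(-7,-1) top-left  bias=+0
  edge (12, 20)→(15, 6): d=(3,-14) top-left  bias=+0
  edge (15, 6)→(19, 21): d=(4,15) right/bottom  bias=-1
    (7,3)@(15, 7): e=[94,3,4] → █
    (8,3)@(17, 7): e=[96,31,-26] → ·
    (7,4)@(15, 9): e=[80,9,12] → █
    (8,4)@(17, 9): e=[82,37,-18] → ·
    (7,5)@(15, 11): e=[66,15,20] → █
    (8,5)@(17, 11): e=[68,43,-10] → ·
    (7,6)@(15, 13): e=[52,21,28] → █
    (8,6)@(17, 13): e=[54,49,-2] → ·
    (7,7)@(15, 15): e=[38,27,36] → █
    (8,7)@(17, 15): e=[40,55,6] → █
    (9,7)@(19, 15): e=[42,83,-24] → ·
    (6,8)@(13, 17): e=[22,5,74] → █
    (2,9)@(5, 19): e=[0,-101,202] → ·  [on edge]
    (9,10)@(19, 21): e=[0,101,0] → ·  [on edge]
  covered (12 px):
    · · · · · · · · · · ·
    · · · · · · · · · · ·
    · · · · · · · · · · ·
    · · · · · · · █ · · ·
    · · · · · · · █ · · ·
    · · · · · · · █ · · ·
    · · · · · · · █ · · ·
    · · · · · · · █ █ · ·
    · · · · · · █ █ █ · ·
    · · · · · · █ █ █ · ·
    · · · · · · · · · · ·
    · · · · · · · · · · ·
T3:
  2·area = 56  (B↔C swapped to make it positive)
  edge (16, 22)→(14, 18): d=(-2,-4) top-left  bias=+0
  edge (14, 18)→(19, 0): d=(5,-18) top-left  bias=+0
  edge (19, 0)→(16, 22): d=(-3,22) right/bottom  bias=-1
    (8,4)@(17, 9): e=[30,9,17] → █
    (9,4)@(19, 9): e=[38,45,-27] → ·
    (8,5)@(17, 11): e=[26,19,11] → █
    (9,5)@(19, 11): e=[34,55,-33] → ·
    (8,6)@(17, 13): e=[22,29,5] → █
    (9,6)@(19, 13): e=[30,65,-39] → ·
    (7,7)@(15, 15): e=[10,3,43] → █
    (8,7)@(17, 15): e=[18,39,-1] → ·
    (7,8)@(15, 17): e=[6,13,37] → █
    (8,8)@(17, 17): e=[14,49,-7] → ·
    (7,9)@(15, 19): e=[2,23,31] → █
    (8,9)@(17, 19): e=[10,59,-13] → ·
  covered (6 px):
    · · · · · · · · · · ·
    · · · · · · · · · · ·
    · · · · · · · · · · ·
    · · · · · · · · · · ·
    · · · · · · · · █ · ·
    · · · · · · · · █ · ·
    · · · · · · · · █ · ·
    · · · · · · · █ · · ·
    · · · · · · · █ · · ·
    · · · · · · · █ · · ·
    · · · · · · · · · · ·
    · · · · · · · · · · ·
T4:
  2·area = 200  (B↔C swapped to make it positive)
  edge (0, 10)→(14, 0): d=(14,-10) top-left  bias=+0
  edge (14, 0)→(6, 20): d=(-8,20) right/bottom  bias=-1
  edge (6, 20)→(0, 10): d=(-6,-10) top-left  bias=+0
    (6,0)@(13, 1): e=[4,12,184] → █
    (7,0)@(15, 1): e=[24,-28,204] → ·
    (5,1)@(11, 3): e=[12,36,152] → █
    (6,1)@(13, 3): e=[32,-4,172] → ·
    (3,2)@(7, 5): e=[0,100,100] → █  [on edge]
    (4,2)@(9, 5): e=[20,60,120] → █
    (6,2)@(13, 5): e=[60,-20,160] → ·
    (2,3)@(5, 7): e=[8,124,68] → █
    (6,3)@(13, 7): e=[88,-36,148] → ·
    (1,4)@(3, 9): e=[16,148,36] → █
    (5,4)@(11, 9): e=[96,-12,116] → ·
    (0,5)@(1, 11): e=[24,172,4] → █
    (1,7)@(3, 15): e=[100,100,0] → █  [on edge]
  covered (26 px):
    · · · · · · █ · · · ·
    · · · · · █ · · · · ·
    · · · █ █ █ · · · · ·
    · · █ █ █ █ · · · · ·
    · █ █ █ █ · · · · · ·
    █ █ █ █ █ · · · · · ·
    · █ █ █ · · · · · · ·
    · █ █ █ · · · · · · ·
    · · █ █ · · · · · · ·
    · · · · · · · · · · ·
    · · · · · · · · · · ·
    · · · · · · · · · · ·

Answer: [[1,2],[2,2],[3,2],[4,2],[5,2],[6,2],[7,2],[8,2],[1,3],[2,3]]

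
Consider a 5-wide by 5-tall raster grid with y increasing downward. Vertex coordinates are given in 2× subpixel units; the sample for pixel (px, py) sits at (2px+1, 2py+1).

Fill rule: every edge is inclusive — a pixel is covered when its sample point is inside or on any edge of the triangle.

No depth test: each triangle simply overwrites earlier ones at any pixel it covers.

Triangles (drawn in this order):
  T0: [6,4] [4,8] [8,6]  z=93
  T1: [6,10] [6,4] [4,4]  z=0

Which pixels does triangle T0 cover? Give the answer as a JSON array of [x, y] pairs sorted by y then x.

T0:
  2·area = 12  (B↔C swapped to make it positive)
  edge (6, 4)→(8, 6): d=(2,2) inclusive
  edge (8, 6)→(4, 8): d=(-4,2) inclusive
  edge (4, 8)→(6, 4): d=(2,-4) inclusive
    (1,0)@(3, 1): e=[0,30,-18] → ·  [on edge]
    (2,1)@(5, 3): e=[0,18,-6] → ·  [on edge]
    (3,2)@(7, 5): e=[0,6,6] → █  [on edge]
    (4,2)@(9, 5): e=[-4,2,14] → ·
    (2,3)@(5, 7): e=[8,2,2] → █
    (3,3)@(7, 7): e=[4,-2,10] → ·
    (4,3)@(9, 7): e=[0,-6,18] → ·  [on edge]
    (2,4)@(5, 9): e=[12,-6,6] → ·
  covered (2 px):
    · · · · ·
    · · · · ·
    · · · █ ·
    · · █ · ·
    · · · · ·
T1:
  2·area = 12  (B↔C swapped to make it positive)
  edge (6, 10)→(4, 4): d=(-2,-6) inclusive
  edge (4, 4)→(6, 4): d=(2,0) inclusive
  edge (6, 4)→(6, 10): d=(0,6) inclusive
    (1,0)@(3, 1): e=[0,-6,18] → ·  [on edge]
    (2,2)@(5, 5): e=[4,2,6] → █
    (3,2)@(7, 5): e=[16,2,-6] → ·
    (2,3)@(5, 7): e=[0,6,6] → █  [on edge]
    (3,3)@(7, 7): e=[12,6,-6] → ·
    (2,4)@(5, 9): e=[-4,10,6] → ·
  covered (2 px):
    · · · · ·
    · · · · ·
    · · █ · ·
    · · █ · ·
    · · · · ·

Answer: [[3,2],[2,3]]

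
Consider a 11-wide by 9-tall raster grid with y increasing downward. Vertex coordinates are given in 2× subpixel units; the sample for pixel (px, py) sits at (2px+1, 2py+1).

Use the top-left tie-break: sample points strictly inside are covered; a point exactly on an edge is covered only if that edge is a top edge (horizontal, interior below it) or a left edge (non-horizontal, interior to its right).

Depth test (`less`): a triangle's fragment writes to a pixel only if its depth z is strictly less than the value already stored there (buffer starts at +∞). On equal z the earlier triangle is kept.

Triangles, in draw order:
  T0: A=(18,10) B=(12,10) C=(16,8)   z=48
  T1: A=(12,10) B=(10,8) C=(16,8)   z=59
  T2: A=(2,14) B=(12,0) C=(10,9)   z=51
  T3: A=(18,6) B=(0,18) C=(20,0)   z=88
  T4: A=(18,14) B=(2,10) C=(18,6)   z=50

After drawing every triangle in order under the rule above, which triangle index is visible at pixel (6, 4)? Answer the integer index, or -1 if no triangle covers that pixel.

T0:
  2·area = 12
  edge (18, 10)→(12, 10): d=(-6,0) right/bottom  bias=-1
  edge (12, 10)→(16, 8): d=(4,-2) top-left  bias=+0
  edge (16, 8)→(18, 10): d=(2,2) right/bottom  bias=-1
    (4,0)@(9, 1): e=[54,-42,0] → .  [on edge]
    (5,1)@(11, 3): e=[42,-30,0] → .  [on edge]
    (6,2)@(13, 5): e=[30,-18,0] → .  [on edge]
    (7,3)@(15, 7): e=[18,-6,0] → .  [on edge]
    (7,4)@(15, 9): e=[6,2,4] → X
    (8,4)@(17, 9): e=[6,6,0] → .  [on edge]
    (7,5)@(15, 11): e=[-6,10,8] → .
    (9,5)@(19, 11): e=[-6,18,0] → .  [on edge]
    (10,6)@(21, 13): e=[-18,30,0] → .  [on edge]
  covered (1 px):
    . . . . . . . . . . .
    . . . . . . . . . . .
    . . . . . . . . . . .
    . . . . . . . . . . .
    . . . . . . . X . . .
    . . . . . . . . . . .
    . . . . . . . . . . .
    . . . . . . . . . . .
    . . . . . . . . . . .
T1:
  2·area = 12
  edge (12, 10)→(10, 8): d=(-2,-2) top-left  bias=+0
  edge (10, 8)→(16, 8): d=(6,0) top-left  bias=+0
  edge (16, 8)→(12, 10): d=(-4,2) right/bottom  bias=-1
    (1,0)@(3, 1): e=[0,-42,54] → .  [on edge]
    (2,1)@(5, 3): e=[0,-30,42] → .  [on edge]
    (3,2)@(7, 5): e=[0,-18,30] → .  [on edge]
    (4,3)@(9, 7): e=[0,-6,18] → .  [on edge]
    (5,4)@(11, 9): e=[0,6,6] → X  [on edge]
    (6,4)@(13, 9): e=[4,6,2] → X
    (7,4)@(15, 9): e=[8,6,-2] → .
    (5,5)@(11, 11): e=[-4,18,-2] → .
    (6,5)@(13, 11): e=[0,18,-6] → .  [on edge]
    (7,6)@(15, 13): e=[0,30,-18] → .  [on edge]
    (8,7)@(17, 15): e=[0,42,-30] → .  [on edge]
    (9,8)@(19, 17): e=[0,54,-42] → .  [on edge]
  covered (2 px):
    . . . . . . . . . . .
    . . . . . . . . . . .
    . . . . . . . . . . .
    . . . . . . . . . . .
    . . . . . X X . . . .
    . . . . . . . . . . .
    . . . . . . . . . . .
    . . . . . . . . . . .
    . . . . . . . . . . .
T2:
  2·area = 62
  edge (2, 14)→(12, 0): d=(10,-14) top-left  bias=+0
  edge (12, 0)→(10, 9): d=(-2,9) right/bottom  bias=-1
  edge (10, 9)→(2, 14): d=(-8,5) right/bottom  bias=-1
    (5,1)@(11, 3): e=[16,3,43] → X
    (6,1)@(13, 3): e=[44,-15,33] → .
    (4,2)@(9, 5): e=[8,17,37] → X
    (5,2)@(11, 5): e=[36,-1,27] → .
    (3,3)@(7, 7): e=[0,31,31] → X  [on edge]
    (5,3)@(11, 7): e=[56,-5,11] → .
    (3,4)@(7, 9): e=[20,27,15] → X
    (5,4)@(11, 9): e=[76,-9,-5] → .
    (2,5)@(5, 11): e=[12,41,9] → X
    (3,5)@(7, 11): e=[40,23,-1] → .
    (4,5)@(9, 11): e=[68,5,-11] → .
    (1,6)@(3, 13): e=[4,55,3] → X
  covered (8 px):
    . . . . . . . . . . .
    . . . . . X . . . . .
    . . . . X . . . . . .
    . . . X X . . . . . .
    . . . X X . . . . . .
    . . X . . . . . . . .
    . X . . . . . . . . .
    . . . . . . . . . . .
    . . . . . . . . . . .
T3:
  2·area = 84
  edge (18, 6)→(0, 18): d=(-18,12) right/bottom  bias=-1
  edge (0, 18)→(20, 0): d=(20,-18) top-left  bias=+0
  edge (20, 0)→(18, 6): d=(-2,6) right/bottom  bias=-1
    (9,0)@(19, 1): e=[78,2,4] → X
    (10,0)@(21, 1): e=[54,38,-8] → .
    (8,1)@(17, 3): e=[66,6,12] → X
    (9,1)@(19, 3): e=[42,42,0] → .  [on edge]
    (7,2)@(15, 5): e=[54,10,20] → X
    (9,2)@(19, 5): e=[6,82,-4] → .
    (6,3)@(13, 7): e=[42,14,28] → X
    (8,3)@(17, 7): e=[-6,86,4] → .
    (5,4)@(11, 9): e=[30,18,36] → X
    (7,4)@(15, 9): e=[-18,90,12] → .
    (8,4)@(17, 9): e=[-42,126,0] → .  [on edge]
    (4,5)@(9, 11): e=[18,22,44] → X
    (7,7)@(15, 15): e=[-126,210,0] → .  [on edge]
  covered (10 px):
    . . . . . . . . . X .
    . . . . . . . . X . .
    . . . . . . . X X . .
    . . . . . . X X . . .
    . . . . . X X . . . .
    . . . . X . . . . . .
    . . . X . . . . . . .
    . . . . . . . . . . .
    . . . . . . . . . . .
T4:
  2·area = 128
  edge (18, 14)→(2, 10): d=(-16,-4) top-left  bias=+0
  edge (2, 10)→(18, 6): d=(16,-4) top-left  bias=+0
  edge (18, 6)→(18, 14): d=(0,8) right/bottom  bias=-1
    (7,3)@(15, 7): e=[100,4,24] → X
    (8,3)@(17, 7): e=[108,12,8] → X
    (9,3)@(19, 7): e=[116,20,-8] → .
    (3,4)@(7, 9): e=[36,4,88] → X
    (4,4)@(9, 9): e=[44,12,72] → X
    (5,4)@(11, 9): e=[52,20,56] → X
    (6,4)@(13, 9): e=[60,28,40] → X
    (9,4)@(19, 9): e=[84,52,-8] → .
    (3,5)@(7, 11): e=[4,36,88] → X
    (9,5)@(19, 11): e=[52,84,-8] → .
    (3,6)@(7, 13): e=[-28,68,88] → .
    (4,6)@(9, 13): e=[-20,76,72] → .
  covered (16 px):
    . . . . . . . . . . .
    . . . . . . . . . . .
    . . . . . . . . . . .
    . . . . . . . X X . .
    . . . X X X X X X . .
    . . . X X X X X X . .
    . . . . . . . X X . .
    . . . . . . . . . . .
    . . . . . . . . . . .

Z-buffer (winner per pixel, '.' = empty):
  . . . . . . . . . 3 .
  . . . . . 2 . . 3 . .
  . . . . 2 . . 3 3 . .
  . . . 2 2 . 3 4 4 . .
  . . . 4 4 4 4 0 4 . .
  . . 2 4 4 4 4 4 4 . .
  . 2 . 3 . . . 4 4 . .
  . . . . . . . . . . .
  . . . . . . . . . . .

Answer: 4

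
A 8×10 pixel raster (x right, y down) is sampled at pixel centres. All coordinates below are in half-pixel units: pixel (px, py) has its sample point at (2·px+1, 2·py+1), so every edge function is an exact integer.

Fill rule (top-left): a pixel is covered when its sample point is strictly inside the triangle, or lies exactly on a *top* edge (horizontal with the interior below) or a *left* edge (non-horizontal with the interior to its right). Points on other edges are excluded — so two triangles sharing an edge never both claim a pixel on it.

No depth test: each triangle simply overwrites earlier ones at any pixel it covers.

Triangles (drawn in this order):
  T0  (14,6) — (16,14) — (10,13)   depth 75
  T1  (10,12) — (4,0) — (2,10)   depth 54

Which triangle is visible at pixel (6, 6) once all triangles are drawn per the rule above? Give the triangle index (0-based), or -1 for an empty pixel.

T0:
  2·area = 46
  edge (14, 6)→(16, 14): d=(2,8) right/bottom  bias=-1
  edge (16, 14)→(10, 13): d=(-6,-1) top-left  bias=+0
  edge (10, 13)→(14, 6): d=(4,-7) top-left  bias=+0
    (6,4)@(13, 9): e=[14,27,5] → █
    (7,4)@(15, 9): e=[-2,29,19] → ·
    (6,5)@(13, 11): e=[18,15,13] → █
    (7,5)@(15, 11): e=[2,17,27] → █
    (5,6)@(11, 13): e=[38,1,7] → █
    (5,7)@(11, 15): e=[42,-11,15] → ·
    (6,7)@(13, 15): e=[26,-9,29] → ·
    (7,7)@(15, 15): e=[10,-7,43] → ·
  covered (6 px):
    · · · · · · · ·
    · · · · · · · ·
    · · · · · · · ·
    · · · · · · · ·
    · · · · · · █ ·
    · · · · · · █ █
    · · · · · █ █ █
    · · · · · · · ·
    · · · · · · · ·
    · · · · · · · ·
T1:
  2·area = 84  (B↔C swapped to make it positive)
  edge (10, 12)→(2, 10): d=(-8,-2) top-left  bias=+0
  edge (2, 10)→(4, 0): d=(2,-10) top-left  bias=+0
  edge (4, 0)→(10, 12): d=(6,12) right/bottom  bias=-1
    (2,1)@(5, 3): e=[62,16,6] → █
    (3,1)@(7, 3): e=[66,36,-18] → ·
    (1,2)@(3, 5): e=[42,0,42] → █  [on edge]
    (3,2)@(7, 5): e=[50,40,-6] → ·
    (1,3)@(3, 7): e=[26,4,54] → █
    (3,3)@(7, 7): e=[34,44,6] → █
    (4,3)@(9, 7): e=[38,64,-18] → ·
    (1,4)@(3, 9): e=[10,8,66] → █
    (4,4)@(9, 9): e=[22,68,-6] → ·
    (1,5)@(3, 11): e=[-6,12,78] → ·
    (2,5)@(5, 11): e=[-2,32,54] → ·
    (3,5)@(7, 11): e=[2,52,30] → █
    (0,7)@(1, 15): e=[-42,0,126] → ·  [on edge]
  covered (11 px):
    · · · · · · · ·
    · · █ · · · · ·
    · █ █ · · · · ·
    · █ █ █ · · · ·
    · █ █ █ · · · ·
    · · · █ █ · · ·
    · · · · · · · ·
    · · · · · · · ·
    · · · · · · · ·
    · · · · · · · ·

Z-buffer (winner per pixel, '.' = empty):
  . . . . . . . .
  . . 1 . . . . .
  . 1 1 . . . . .
  . 1 1 1 . . . .
  . 1 1 1 . . 0 .
  . . . 1 1 . 0 0
  . . . . . 0 0 0
  . . . . . . . .
  . . . . . . . .
  . . . . . . . .

Result: 0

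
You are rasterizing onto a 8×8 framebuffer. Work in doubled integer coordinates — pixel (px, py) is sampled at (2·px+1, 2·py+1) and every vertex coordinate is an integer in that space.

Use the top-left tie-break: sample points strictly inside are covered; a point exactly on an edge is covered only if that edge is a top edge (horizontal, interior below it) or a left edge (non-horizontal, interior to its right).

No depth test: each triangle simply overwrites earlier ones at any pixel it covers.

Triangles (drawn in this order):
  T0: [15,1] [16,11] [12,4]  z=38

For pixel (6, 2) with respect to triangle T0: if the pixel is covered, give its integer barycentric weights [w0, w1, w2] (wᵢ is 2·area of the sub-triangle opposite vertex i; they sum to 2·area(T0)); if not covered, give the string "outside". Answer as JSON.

T0:
  2·area = 33
  edge (15, 1)→(16, 11): d=(1,10) right/bottom  bias=-1
  edge (16, 11)→(12, 4): d=(-4,-7) top-left  bias=+0
  edge (12, 4)→(15, 1): d=(3,-3) top-left  bias=+0
    (7,0)@(15, 1): e=[0,33,0] → .  [on edge]
    (6,1)@(13, 3): e=[22,11,0] → X  [on edge]
    (7,1)@(15, 3): e=[2,25,6] → X
    (5,2)@(11, 5): e=[44,-11,0] → .  [on edge]
    (6,2)@(13, 5): e=[24,3,6] → X
    (4,3)@(9, 7): e=[66,-33,0] → .  [on edge]
    (6,3)@(13, 7): e=[26,-5,12] → .
    (7,3)@(15, 7): e=[6,9,18] → X
    (3,4)@(7, 9): e=[88,-55,0] → .  [on edge]
    (7,4)@(15, 9): e=[8,1,24] → X
    (2,5)@(5, 11): e=[110,-77,0] → .  [on edge]
    (7,5)@(15, 11): e=[10,-7,30] → .
    (1,6)@(3, 13): e=[132,-99,0] → .  [on edge]
    (0,7)@(1, 15): e=[154,-121,0] → .  [on edge]
  covered (6 px):
    . . . . . . . .
    . . . . . . X X
    . . . . . . X X
    . . . . . . . X
    . . . . . . . X
    . . . . . . . .
    . . . . . . . .
    . . . . . . . .

Final: [3,6,24]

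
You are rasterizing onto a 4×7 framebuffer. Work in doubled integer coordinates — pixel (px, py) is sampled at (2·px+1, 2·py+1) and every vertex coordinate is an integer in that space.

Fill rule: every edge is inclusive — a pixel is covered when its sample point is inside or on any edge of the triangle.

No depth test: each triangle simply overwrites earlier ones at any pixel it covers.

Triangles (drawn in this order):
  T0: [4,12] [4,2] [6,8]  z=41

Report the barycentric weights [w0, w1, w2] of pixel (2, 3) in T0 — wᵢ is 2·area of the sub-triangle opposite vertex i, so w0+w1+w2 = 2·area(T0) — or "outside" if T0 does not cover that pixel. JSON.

T0:
  2·area = 20
  edge (4, 12)→(4, 2): d=(0,-10) inclusive
  edge (4, 2)→(6, 8): d=(2,6) inclusive
  edge (6, 8)→(4, 12): d=(-2,4) inclusive
    (2,2)@(5, 5): e=[10,0,10] → X  [on edge]
    (3,2)@(7, 5): e=[30,-12,2] → .
    (2,3)@(5, 7): e=[10,4,6] → X
    (3,3)@(7, 7): e=[30,-8,-2] → .
    (2,4)@(5, 9): e=[10,8,2] → X
    (3,4)@(7, 9): e=[30,-4,-6] → .
    (2,5)@(5, 11): e=[10,12,-2] → .
    (3,5)@(7, 11): e=[30,0,-10] → .  [on edge]
  covered (3 px):
    . . . .
    . . . .
    . . X .
    . . X .
    . . X .
    . . . .
    . . . .

Result: [4,6,10]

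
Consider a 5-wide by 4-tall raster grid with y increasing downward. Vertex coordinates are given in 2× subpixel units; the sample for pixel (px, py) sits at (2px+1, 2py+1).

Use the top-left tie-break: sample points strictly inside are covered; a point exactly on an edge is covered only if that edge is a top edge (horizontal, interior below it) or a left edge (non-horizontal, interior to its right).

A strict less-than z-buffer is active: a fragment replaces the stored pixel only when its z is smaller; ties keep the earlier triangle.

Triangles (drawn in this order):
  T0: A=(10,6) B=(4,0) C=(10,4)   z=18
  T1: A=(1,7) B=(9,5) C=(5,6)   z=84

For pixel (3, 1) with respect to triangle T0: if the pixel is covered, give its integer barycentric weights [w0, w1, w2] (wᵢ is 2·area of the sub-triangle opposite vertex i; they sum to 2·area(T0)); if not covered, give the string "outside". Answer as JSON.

T0:
  2·area = 12
  edge (10, 6)→(4, 0): d=(-6,-6) top-left  bias=+0
  edge (4, 0)→(10, 4): d=(6,4) right/bottom  bias=-1
  edge (10, 4)→(10, 6): d=(0,2) right/bottom  bias=-1
    (2,0)@(5, 1): e=[0,2,10] → X  [on edge]
    (3,0)@(7, 1): e=[12,-6,6] → .
    (2,1)@(5, 3): e=[-12,14,10] → .
    (3,1)@(7, 3): e=[0,6,6] → X  [on edge]
    (4,1)@(9, 3): e=[12,-2,2] → .
    (3,2)@(7, 5): e=[-12,18,6] → .
    (4,2)@(9, 5): e=[0,10,2] → X  [on edge]
    (4,3)@(9, 7): e=[-12,22,2] → .
  covered (3 px):
    . . X . .
    . . . X .
    . . . . X
    . . . . .
T1:
  degenerate (2·area = 0) — covers nothing

Answer: [6,6,0]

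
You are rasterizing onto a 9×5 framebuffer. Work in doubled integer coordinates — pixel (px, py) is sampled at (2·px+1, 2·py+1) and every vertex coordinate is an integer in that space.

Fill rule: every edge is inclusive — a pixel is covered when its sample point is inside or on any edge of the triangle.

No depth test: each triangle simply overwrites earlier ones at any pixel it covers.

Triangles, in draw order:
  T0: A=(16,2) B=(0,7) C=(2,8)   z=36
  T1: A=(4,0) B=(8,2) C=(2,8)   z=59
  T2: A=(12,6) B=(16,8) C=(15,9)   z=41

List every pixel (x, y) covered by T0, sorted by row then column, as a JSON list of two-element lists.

T0:
  2·area = 26  (B↔C swapped to make it positive)
  edge (16, 2)→(2, 8): d=(-14,6) inclusive
  edge (2, 8)→(0, 7): d=(-2,-1) inclusive
  edge (0, 7)→(16, 2): d=(16,-5) inclusive
    (6,1)@(13, 3): e=[4,21,1] → █
    (7,1)@(15, 3): e=[-8,23,11] → ·
    (3,2)@(7, 5): e=[12,11,3] → █
    (4,2)@(9, 5): e=[0,13,13] → █  [on edge]
    (5,2)@(11, 5): e=[-12,15,23] → ·
    (6,2)@(13, 5): e=[-24,17,33] → ·
    (0,3)@(1, 7): e=[20,1,5] → █
    (1,3)@(3, 7): e=[8,3,15] → █
    (2,3)@(5, 7): e=[-4,5,25] → ·
    (3,3)@(7, 7): e=[-16,7,35] → ·
    (4,3)@(9, 7): e=[-28,9,45] → ·
    (0,4)@(1, 9): e=[-8,-3,37] → ·
  covered (5 px):
    · · · · · · · · ·
    · · · · · · █ · ·
    · · · █ █ · · · ·
    █ █ · · · · · · ·
    · · · · · · · · ·
T1:
  2·area = 36
  edge (4, 0)→(8, 2): d=(4,2) inclusive
  edge (8, 2)→(2, 8): d=(-6,6) inclusive
  edge (2, 8)→(4, 0): d=(2,-8) inclusive
    (2,0)@(5, 1): e=[2,24,10] → █
    (3,0)@(7, 1): e=[-2,12,26] → ·
    (4,0)@(9, 1): e=[-6,0,42] → ·  [on edge]
    (2,1)@(5, 3): e=[10,12,14] → █
    (3,1)@(7, 3): e=[6,0,30] → █  [on edge]
    (4,1)@(9, 3): e=[2,-12,46] → ·
    (1,2)@(3, 5): e=[22,12,2] → █
    (2,2)@(5, 5): e=[18,0,18] → █  [on edge]
    (3,2)@(7, 5): e=[14,-12,34] → ·
    (1,3)@(3, 7): e=[30,0,6] → █  [on edge]
    (2,3)@(5, 7): e=[26,-12,22] → ·
    (0,4)@(1, 9): e=[42,0,-6] → ·  [on edge]
  covered (6 px):
    · · █ · · · · · ·
    · · █ █ · · · · ·
    · █ █ · · · · · ·
    · █ · · · · · · ·
    · · · · · · · · ·
T2:
  2·area = 6
  edge (12, 6)→(16, 8): d=(4,2) inclusive
  edge (16, 8)→(15, 9): d=(-1,1) inclusive
  edge (15, 9)→(12, 6): d=(-3,-3) inclusive
    (3,0)@(7, 1): e=[-10,16,0] → ·  [on edge]
    (4,1)@(9, 3): e=[-6,12,0] → ·  [on edge]
    (5,2)@(11, 5): e=[-2,8,0] → ·  [on edge]
    (6,3)@(13, 7): e=[2,4,0] → █  [on edge]
    (7,3)@(15, 7): e=[-2,2,6] → ·
    (8,3)@(17, 7): e=[-6,0,12] → ·  [on edge]
    (6,4)@(13, 9): e=[10,2,-6] → ·
    (7,4)@(15, 9): e=[6,0,0] → █  [on edge]
    (8,4)@(17, 9): e=[2,-2,6] → ·
  covered (2 px):
    · · · · · · · · ·
    · · · · · · · · ·
    · · · · · · · · ·
    · · · · · · █ · ·
    · · · · · · · █ ·

Result: [[6,1],[3,2],[4,2],[0,3],[1,3]]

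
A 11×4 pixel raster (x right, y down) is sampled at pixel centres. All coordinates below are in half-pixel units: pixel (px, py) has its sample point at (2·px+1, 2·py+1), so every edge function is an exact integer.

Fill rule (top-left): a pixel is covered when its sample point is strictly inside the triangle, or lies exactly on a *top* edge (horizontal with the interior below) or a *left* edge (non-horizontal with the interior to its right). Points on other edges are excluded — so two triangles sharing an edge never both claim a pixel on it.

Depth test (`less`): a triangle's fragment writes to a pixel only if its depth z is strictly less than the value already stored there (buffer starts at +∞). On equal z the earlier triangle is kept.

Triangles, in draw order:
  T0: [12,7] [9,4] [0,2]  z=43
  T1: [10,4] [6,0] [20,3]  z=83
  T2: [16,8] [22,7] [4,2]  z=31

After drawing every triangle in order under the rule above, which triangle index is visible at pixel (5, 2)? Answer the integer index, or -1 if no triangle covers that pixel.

T0:
  2·area = 21  (B↔C swapped to make it positive)
  edge (12, 7)→(0, 2): d=(-12,-5) top-left  bias=+0
  edge (0, 2)→(9, 4): d=(9,2) right/bottom  bias=-1
  edge (9, 4)→(12, 7): d=(3,3) right/bottom  bias=-1
    (1,1)@(3, 3): e=[3,3,15] → #
    (2,1)@(5, 3): e=[13,-1,9] → ·
    (1,2)@(3, 5): e=[-21,21,21] → ·
    (4,2)@(9, 5): e=[9,9,3] → #
    (5,2)@(11, 5): e=[19,5,-3] → ·
    (4,3)@(9, 7): e=[-15,27,9] → ·
  covered (2 px):
    · · · · · · · · · · ·
    · # · · · · · · · · ·
    · · · · # · · · · · ·
    · · · · · · · · · · ·
T1:
  2·area = 44
  edge (10, 4)→(6, 0): d=(-4,-4) top-left  bias=+0
  edge (6, 0)→(20, 3): d=(14,3) right/bottom  bias=-1
  edge (20, 3)→(10, 4): d=(-10,1) right/bottom  bias=-1
    (3,0)@(7, 1): e=[0,11,33] → #  [on edge]
    (4,0)@(9, 1): e=[8,5,31] → #
    (5,0)@(11, 1): e=[16,-1,29] → ·
    (3,1)@(7, 3): e=[-8,39,13] → ·
    (4,1)@(9, 3): e=[0,33,11] → #  [on edge]
    (5,1)@(11, 3): e=[8,27,9] → #
    (6,1)@(13, 3): e=[16,21,7] → #
    (7,1)@(15, 3): e=[24,15,5] → #
    (8,1)@(17, 3): e=[32,9,3] → #
    (9,1)@(19, 3): e=[40,3,1] → #
    (10,1)@(21, 3): e=[48,-3,-1] → ·
    (4,2)@(9, 5): e=[-8,61,-9] → ·
    (5,2)@(11, 5): e=[0,55,-11] → ·  [on edge]
    (6,3)@(13, 7): e=[0,77,-33] → ·  [on edge]
  covered (8 px):
    · · · # # · · · · · ·
    · · · · # # # # # # ·
    · · · · · · · · · · ·
    · · · · · · · · · · ·
T2:
  2·area = 48  (B↔C swapped to make it positive)
  edge (16, 8)→(4, 2): d=(-12,-6) top-left  bias=+0
  edge (4, 2)→(22, 7): d=(18,5) right/bottom  bias=-1
  edge (22, 7)→(16, 8): d=(-6,1) right/bottom  bias=-1
    (3,1)@(7, 3): e=[6,3,39] → #
    (4,1)@(9, 3): e=[18,-7,37] → ·
    (3,2)@(7, 5): e=[-18,39,27] → ·
    (5,2)@(11, 5): e=[6,19,23] → #
    (6,2)@(13, 5): e=[18,9,21] → #
    (7,2)@(15, 5): e=[30,-1,19] → ·
    (5,3)@(11, 7): e=[-18,55,11] → ·
    (6,3)@(13, 7): e=[-6,45,9] → ·
    (7,3)@(15, 7): e=[6,35,7] → #
    (8,3)@(17, 7): e=[18,25,5] → #
    (9,3)@(19, 7): e=[30,15,3] → #
    (10,3)@(21, 7): e=[42,5,1] → #
  covered (7 px):
    · · · · · · · · · · ·
    · · · # · · · · · · ·
    · · · · · # # · · · ·
    · · · · · · · # # # #

Z-buffer (winner per pixel, '.' = empty):
  . . . 1 1 . . . . . .
  . 0 . 2 1 1 1 1 1 1 .
  . . . . 0 2 2 . . . .
  . . . . . . . 2 2 2 2

Final: 2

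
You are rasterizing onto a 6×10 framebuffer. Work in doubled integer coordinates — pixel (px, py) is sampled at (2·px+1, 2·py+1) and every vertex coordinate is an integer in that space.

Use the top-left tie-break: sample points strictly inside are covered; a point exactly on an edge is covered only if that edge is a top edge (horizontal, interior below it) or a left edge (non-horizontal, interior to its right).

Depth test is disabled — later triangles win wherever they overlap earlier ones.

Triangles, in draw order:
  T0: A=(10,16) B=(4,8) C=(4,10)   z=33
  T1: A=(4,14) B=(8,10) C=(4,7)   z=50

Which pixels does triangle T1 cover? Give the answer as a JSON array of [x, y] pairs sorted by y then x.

T0:
  2·area = 12  (B↔C swapped to make it positive)
  edge (10, 16)→(4, 10): d=(-6,-6) top-left  bias=+0
  edge (4, 10)→(4, 8): d=(0,-2) top-left  bias=+0
  edge (4, 8)→(10, 16): d=(6,8) right/bottom  bias=-1
    (0,3)@(1, 7): e=[0,-6,18] → .  [on edge]
    (1,4)@(3, 9): e=[0,-2,14] → .  [on edge]
    (2,5)@(5, 11): e=[0,2,10] → X  [on edge]
    (3,5)@(7, 11): e=[12,6,-6] → .
    (2,6)@(5, 13): e=[-12,2,22] → .
    (3,6)@(7, 13): e=[0,6,6] → X  [on edge]
    (4,6)@(9, 13): e=[12,10,-10] → .
    (3,7)@(7, 15): e=[-12,6,18] → .
    (4,7)@(9, 15): e=[0,10,2] → X  [on edge]
    (5,7)@(11, 15): e=[12,14,-14] → .
    (4,8)@(9, 17): e=[-12,10,14] → .
    (5,8)@(11, 17): e=[0,14,-2] → .  [on edge]
  covered (3 px):
    . . . . . .
    . . . . . .
    . . . . . .
    . . . . . .
    . . . . . .
    . . X . . .
    . . . X . .
    . . . . X .
    . . . . . .
    . . . . . .
T1:
  2·area = 28  (B↔C swapped to make it positive)
  edge (4, 14)→(4, 7): d=(0,-7) top-left  bias=+0
  edge (4, 7)→(8, 10): d=(4,3) right/bottom  bias=-1
  edge (8, 10)→(4, 14): d=(-4,4) right/bottom  bias=-1
    (5,3)@(11, 7): e=[49,-21,0] → .  [on edge]
    (2,4)@(5, 9): e=[7,5,16] → X
    (3,4)@(7, 9): e=[21,-1,8] → .
    (4,4)@(9, 9): e=[35,-7,0] → .  [on edge]
    (2,5)@(5, 11): e=[7,13,8] → X
    (3,5)@(7, 11): e=[21,7,0] → .  [on edge]
    (2,6)@(5, 13): e=[7,21,0] → .  [on edge]
    (1,7)@(3, 15): e=[-7,35,0] → .  [on edge]
    (0,8)@(1, 17): e=[-21,49,0] → .  [on edge]
  covered (2 px):
    . . . . . .
    . . . . . .
    . . . . . .
    . . . . . .
    . . X . . .
    . . X . . .
    . . . . . .
    . . . . . .
    . . . . . .
    . . . . . .

Result: [[2,4],[2,5]]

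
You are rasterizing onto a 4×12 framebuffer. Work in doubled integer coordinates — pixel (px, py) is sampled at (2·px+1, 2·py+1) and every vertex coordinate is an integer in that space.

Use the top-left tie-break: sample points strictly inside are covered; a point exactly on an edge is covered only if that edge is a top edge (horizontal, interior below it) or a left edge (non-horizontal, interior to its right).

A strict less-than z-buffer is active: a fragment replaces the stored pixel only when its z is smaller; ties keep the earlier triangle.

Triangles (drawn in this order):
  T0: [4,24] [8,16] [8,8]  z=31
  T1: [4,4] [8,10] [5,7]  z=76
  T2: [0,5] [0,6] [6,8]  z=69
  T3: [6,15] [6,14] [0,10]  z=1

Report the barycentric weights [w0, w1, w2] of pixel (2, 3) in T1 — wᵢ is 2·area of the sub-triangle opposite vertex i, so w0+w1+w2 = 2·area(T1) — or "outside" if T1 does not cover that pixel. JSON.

T0:
  2·area = 32  (B↔C swapped to make it positive)
  edge (4, 24)→(8, 8): d=(4,-16) top-left  bias=+0
  edge (8, 8)→(8, 16): d=(0,8) right/bottom  bias=-1
  edge (8, 16)→(4, 24): d=(-4,8) right/bottom  bias=-1
    (3,6)@(7, 13): e=[4,8,20] → X
    (3,7)@(7, 15): e=[12,8,12] → X
    (3,8)@(7, 17): e=[20,8,4] → X
    (3,9)@(7, 19): e=[28,8,-4] → .
    (2,10)@(5, 21): e=[4,24,4] → X
    (3,10)@(7, 21): e=[36,8,-12] → .
    (2,11)@(5, 23): e=[12,24,-4] → .
  covered (4 px):
    . . . .
    . . . .
    . . . .
    . . . .
    . . . .
    . . . .
    . . . X
    . . . X
    . . . X
    . . . .
    . . X .
    . . . .
T1:
  2·area = 6
  edge (4, 4)→(8, 10): d=(4,6) right/bottom  bias=-1
  edge (8, 10)→(5, 7): d=(-3,-3) top-left  bias=+0
  edge (5, 7)→(4, 4): d=(-1,-3) top-left  bias=+0
    (1,0)@(3, 1): e=[-6,12,0] → .  [on edge]
    (0,1)@(1, 3): e=[14,0,-8] → .  [on edge]
    (1,2)@(3, 5): e=[10,0,-4] → .  [on edge]
    (2,3)@(5, 7): e=[6,0,0] → X  [on edge]
    (3,3)@(7, 7): e=[-6,6,6] → .
    (2,4)@(5, 9): e=[14,-6,-2] → .
    (3,4)@(7, 9): e=[2,0,4] → X  [on edge]
    (3,5)@(7, 11): e=[10,-6,2] → .
    (3,6)@(7, 13): e=[18,-12,0] → .  [on edge]
  covered (2 px):
    . . . .
    . . . .
    . . . .
    . . X .
    . . . X
    . . . .
    . . . .
    . . . .
    . . . .
    . . . .
    . . . .
    . . . .
T2:
  2·area = 6  (B↔C swapped to make it positive)
  edge (0, 5)→(6, 8): d=(6,3) right/bottom  bias=-1
  edge (6, 8)→(0, 6): d=(-6,-2) top-left  bias=+0
  edge (0, 6)→(0, 5): d=(0,-1) top-left  bias=+0
    (1,3)@(3, 7): e=[3,0,3] → X  [on edge]
    (2,3)@(5, 7): e=[-3,4,5] → .
    (1,4)@(3, 9): e=[15,-12,3] → .
  covered (1 px):
    . . . .
    . . . .
    . . . .
    . X . .
    . . . .
    . . . .
    . . . .
    . . . .
    . . . .
    . . . .
    . . . .
    . . . .
T3:
  2·area = 6  (B↔C swapped to make it positive)
  edge (6, 15)→(0, 10): d=(-6,-5) top-left  bias=+0
  edge (0, 10)→(6, 14): d=(6,4) right/bottom  bias=-1
  edge (6, 14)→(6, 15): d=(0,1) right/bottom  bias=-1
  covered (0 px):
    . . . .
    . . . .
    . . . .
    . . . .
    . . . .
    . . . .
    . . . .
    . . . .
    . . . .
    . . . .
    . . . .
    . . . .

Answer: [0,0,6]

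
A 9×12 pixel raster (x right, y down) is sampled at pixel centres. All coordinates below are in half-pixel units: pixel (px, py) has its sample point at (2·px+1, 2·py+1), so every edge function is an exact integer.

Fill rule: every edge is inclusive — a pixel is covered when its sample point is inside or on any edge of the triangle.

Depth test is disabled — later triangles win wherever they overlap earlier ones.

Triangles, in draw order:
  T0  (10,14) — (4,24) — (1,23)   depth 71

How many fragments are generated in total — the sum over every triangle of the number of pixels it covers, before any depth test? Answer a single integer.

T0:
  2·area = 36
  edge (10, 14)→(4, 24): d=(-6,10) inclusive
  edge (4, 24)→(1, 23): d=(-3,-1) inclusive
  edge (1, 23)→(10, 14): d=(9,-9) inclusive
    (8,3)@(17, 7): e=[-28,64,0] → ·  [on edge]
    (6,4)@(13, 9): e=[0,54,-18] → ·  [on edge]
    (7,4)@(15, 9): e=[-20,56,0] → ·  [on edge]
    (6,5)@(13, 11): e=[-12,48,0] → ·  [on edge]
    (5,6)@(11, 13): e=[-4,40,0] → ·  [on edge]
    (4,7)@(9, 15): e=[4,32,0] → #  [on edge]
    (5,7)@(11, 15): e=[-16,34,18] → ·
    (3,8)@(7, 17): e=[12,24,0] → #  [on edge]
    (4,8)@(9, 17): e=[-8,26,18] → ·
    (2,9)@(5, 19): e=[20,16,0] → #  [on edge]
    (3,9)@(7, 19): e=[0,18,18] → #  [on edge]
    (4,9)@(9, 19): e=[-20,20,36] → ·
    (1,10)@(3, 21): e=[28,8,0] → #  [on edge]
    (0,11)@(1, 23): e=[36,0,0] → #  [on edge]
  covered (8 px):
    · · · · · · · · ·
    · · · · · · · · ·
    · · · · · · · · ·
    · · · · · · · · ·
    · · · · · · · · ·
    · · · · · · · · ·
    · · · · · · · · ·
    · · · · # · · · ·
    · · · # · · · · ·
    · · # # · · · · ·
    · # # · · · · · ·
    # # · · · · · · ·

Answer: 8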